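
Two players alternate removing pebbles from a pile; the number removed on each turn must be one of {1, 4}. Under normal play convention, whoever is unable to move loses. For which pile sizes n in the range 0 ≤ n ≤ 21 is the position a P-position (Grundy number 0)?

G(0) = 0
G(1) = mex{0} = 1
G(2) = mex{1} = 0
G(3) = mex{0} = 1
G(4) = mex{1,0} = 2
G(5) = mex{2,1} = 0
G(6) = mex{0,0} = 1
G(7) = mex{1,1} = 0
G(8) = mex{0,2} = 1
G(9) = mex{1,0} = 2
G(10) = mex{2,1} = 0
G(11) = mex{0,0} = 1
G(12) = mex{1,1} = 0
G(13) = mex{0,2} = 1
G(14) = mex{1,0} = 2
G(15) = mex{2,1} = 0
G(16) = mex{0,0} = 1
G(17) = mex{1,1} = 0
G(18) = mex{0,2} = 1
G(19) = mex{1,0} = 2
G(20) = mex{2,1} = 0
G(21) = mex{0,0} = 1
P-positions are exactly the n with G(n) = 0.

0, 2, 5, 7, 10, 12, 15, 17, 20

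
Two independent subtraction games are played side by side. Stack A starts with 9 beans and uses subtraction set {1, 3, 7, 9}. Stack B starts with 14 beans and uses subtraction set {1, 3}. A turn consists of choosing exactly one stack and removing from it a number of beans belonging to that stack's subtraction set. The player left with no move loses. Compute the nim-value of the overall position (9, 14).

1

Stack A, S = {1, 3, 7, 9}:
G(0) = 0
G(1) = mex{0} = 1
G(2) = mex{1} = 0
G(3) = mex{0,0} = 1
G(4) = mex{1,1} = 0
G(5) = mex{0,0} = 1
G(6) = mex{1,1} = 0
G(7) = mex{0,0,0} = 1
G(8) = mex{1,1,1} = 0
G(9) = mex{0,0,0,0} = 1
G_A(9) = 1.
Stack B, S = {1, 3}:
n :  0  1  2  3  4  5  6  7  8  9 10 11 12 13 14
G :  0  1  0  1  0  1  0  1  0  1  0  1  0  1  0
G_B(14) = 0.
Combined Grundy value = 1 ⊕ 0 = 1.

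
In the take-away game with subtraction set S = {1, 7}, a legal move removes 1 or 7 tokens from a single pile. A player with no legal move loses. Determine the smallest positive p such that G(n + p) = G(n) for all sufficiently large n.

n :  0  1  2  3  4  5  6  7  8  9 10 11 12 13 14
G :  0  1  0  1  0  1  0  1  0  1  0  1  0  1  0
G(n+2) = G(n) holds for n = 0,…,6 (a full window of length max(S) = 7), so the sequence is purely periodic with period 2.

2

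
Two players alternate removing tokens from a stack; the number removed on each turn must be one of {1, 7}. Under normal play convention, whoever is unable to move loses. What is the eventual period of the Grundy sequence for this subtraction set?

n :  0  1  2  3  4  5  6  7  8  9 10 11 12 13 14
G :  0  1  0  1  0  1  0  1  0  1  0  1  0  1  0
G(n+2) = G(n) holds for n = 0,…,6 (a full window of length max(S) = 7), so the sequence is purely periodic with period 2.

2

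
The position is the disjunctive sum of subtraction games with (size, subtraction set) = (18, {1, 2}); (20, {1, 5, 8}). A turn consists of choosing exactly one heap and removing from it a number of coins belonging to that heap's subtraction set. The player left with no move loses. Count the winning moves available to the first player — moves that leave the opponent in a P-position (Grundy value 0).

3

Heap A, S = {1, 2}:
G(0) = 0
G(1) = mex{0} = 1
G(2) = mex{1,0} = 2
G(3) = mex{2,1} = 0
G(4) = mex{0,2} = 1
G(5) = mex{1,0} = 2
G(6) = mex{2,1} = 0
G(7) = mex{0,2} = 1
G(8) = mex{1,0} = 2
G(9) = mex{2,1} = 0
G(10) = mex{0,2} = 1
G(11) = mex{1,0} = 2
G(12) = mex{2,1} = 0
G(13) = mex{0,2} = 1
G(14) = mex{1,0} = 2
G(15) = mex{2,1} = 0
G(16) = mex{0,2} = 1
G(17) = mex{1,0} = 2
G(18) = mex{2,1} = 0
G_A(18) = 0.
Heap B, S = {1, 5, 8}:
n :  0  1  2  3  4  5  6  7  8  9 10 11 12 13 14 15 16 17 18 19 20
G :  0  1  0  1  0  1  0  1  2  3  2  3  2  0  1  0  1  0  1  0  1
G_B(20) = 1.
Combined Grundy value = 0 ⊕ 1 = 1.
A winning move leaves total XOR = 0, i.e. changes one component's Grundy value g to g ⊕ X where X is the current total.
Heap A: need g' = 0⊕1 = 1. Options: 18−1→G=2, 18−2→G=1. Hits: 1.
Heap B: need g' = 1⊕1 = 0. Options: 20−1→G=0, 20−5→G=0, 20−8→G=2. Hits: 2.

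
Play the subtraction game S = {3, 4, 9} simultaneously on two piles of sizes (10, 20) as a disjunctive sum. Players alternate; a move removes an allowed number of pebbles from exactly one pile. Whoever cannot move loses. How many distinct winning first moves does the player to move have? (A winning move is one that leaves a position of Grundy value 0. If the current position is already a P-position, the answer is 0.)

All piles use S = {3, 4, 9}:
G(0) = 0
G(1) = mex{} = 0
G(2) = mex{} = 0
G(3) = mex{0} = 1
G(4) = mex{0,0} = 1
G(5) = mex{0,0} = 1
G(6) = mex{1,0} = 2
G(7) = mex{1,1} = 0
G(8) = mex{1,1} = 0
G(9) = mex{2,1,0} = 3
G(10) = mex{0,2,0} = 1
G(11) = mex{0,0,0} = 1
G(12) = mex{3,0,1} = 2
G(13) = mex{1,3,1} = 0
G(14) = mex{1,1,1} = 0
G(15) = mex{2,1,2} = 0
G(16) = mex{0,2,0} = 1
G(17) = mex{0,0,0} = 1
G(18) = mex{0,0,3} = 1
G(19) = mex{1,0,1} = 2
G(20) = mex{1,1,1} = 0
Pile A: G(10) = 1.
Pile B: G(20) = 0.
Combined Grundy value = 1 ⊕ 0 = 1.
A winning move leaves total XOR = 0, i.e. changes one component's Grundy value g to g ⊕ X where X is the current total.
Pile A: need g' = 1⊕1 = 0. Options: 10−3→G=0, 10−4→G=2, 10−9→G=0. Hits: 2.
Pile B: need g' = 0⊕1 = 1. Options: 20−3→G=1, 20−4→G=1, 20−9→G=1. Hits: 3.

5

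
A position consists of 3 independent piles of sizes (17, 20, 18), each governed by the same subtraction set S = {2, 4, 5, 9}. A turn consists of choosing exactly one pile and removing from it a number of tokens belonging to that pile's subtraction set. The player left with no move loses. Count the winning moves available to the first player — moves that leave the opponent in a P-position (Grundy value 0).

0

All piles use S = {2, 4, 5, 9}:
n :  0  1  2  3  4  5  6  7  8  9 10 11 12 13 14 15 16 17 18 19 20
G :  0  0  1  1  2  2  3  0  0  1  1  2  2  3  0  0  1  1  2  2  3
Pile A: G(17) = 1.
Pile B: G(20) = 3.
Pile C: G(18) = 2.
Combined Grundy value = 1 ⊕ 3 ⊕ 2 = 0.
A winning move leaves total XOR = 0, i.e. changes one component's Grundy value g to g ⊕ X where X is the current total.
Pile A: target g' = 1⊕0 = 1, but every legal move changes the Grundy value (mex property), so 0 moves.
Pile B: target g' = 3⊕0 = 3, but every legal move changes the Grundy value (mex property), so 0 moves.
Pile C: target g' = 2⊕0 = 2, but every legal move changes the Grundy value (mex property), so 0 moves.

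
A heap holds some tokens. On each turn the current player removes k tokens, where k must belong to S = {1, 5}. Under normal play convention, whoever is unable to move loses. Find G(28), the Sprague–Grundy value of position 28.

n :  0  1  2  3  4  5  6  7  8  9 10 11 12 13 14 15 16 17 18 19 20 21 22 23 24 25 26 27 28
G :  0  1  0  1  0  1  0  1  0  1  0  1  0  1  0  1  0  1  0  1  0  1  0  1  0  1  0  1  0

0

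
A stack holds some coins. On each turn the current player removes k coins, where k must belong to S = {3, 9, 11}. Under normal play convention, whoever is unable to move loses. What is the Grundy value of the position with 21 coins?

0

G(0) = 0
G(1) = mex{} = 0
G(2) = mex{} = 0
G(3) = mex{0} = 1
G(4) = mex{0} = 1
G(5) = mex{0} = 1
G(6) = mex{1} = 0
G(7) = mex{1} = 0
G(8) = mex{1} = 0
G(9) = mex{0,0} = 1
G(10) = mex{0,0} = 1
G(11) = mex{0,0,0} = 1
G(12) = mex{1,1,0} = 2
G(13) = mex{1,1,0} = 2
G(14) = mex{1,1,1} = 0
G(15) = mex{2,0,1} = 3
G(16) = mex{2,0,1} = 3
G(17) = mex{0,0,0} = 1
G(18) = mex{3,1,0} = 2
G(19) = mex{3,1,0} = 2
G(20) = mex{1,1,1} = 0
G(21) = mex{2,2,1} = 0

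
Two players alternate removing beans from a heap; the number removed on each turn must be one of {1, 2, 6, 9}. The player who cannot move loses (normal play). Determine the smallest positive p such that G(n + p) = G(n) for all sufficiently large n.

G(0) = 0
G(1) = mex{0} = 1
G(2) = mex{1,0} = 2
G(3) = mex{2,1} = 0
G(4) = mex{0,2} = 1
G(5) = mex{1,0} = 2
G(6) = mex{2,1,0} = 3
G(7) = mex{3,2,1} = 0
G(8) = mex{0,3,2} = 1
G(9) = mex{1,0,0,0} = 2
G(10) = mex{2,1,1,1} = 0
G(11) = mex{0,2,2,2} = 1
G(12) = mex{1,0,3,0} = 2
G(13) = mex{2,1,0,1} = 3
G(14) = mex{3,2,1,2} = 0
G(15) = mex{0,3,2,3} = 1
G(16) = mex{1,0,0,0} = 2
G(17) = mex{2,1,1,1} = 0
G(n+7) = G(n) holds for n = 0,…,8 (a full window of length max(S) = 9), so the sequence is purely periodic with period 7.

7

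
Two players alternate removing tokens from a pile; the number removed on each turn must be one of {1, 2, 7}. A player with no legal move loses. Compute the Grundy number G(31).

n :  0  1  2  3  4  5  6  7  8  9 10 11 12 13 14 15 16 17 18 19 20 21 22 23 24 25 26 27 28 29 30 31
G :  0  1  2  0  1  2  0  1  2  0  1  2  0  1  2  0  1  2  0  1  2  0  1  2  0  1  2  0  1  2  0  1

1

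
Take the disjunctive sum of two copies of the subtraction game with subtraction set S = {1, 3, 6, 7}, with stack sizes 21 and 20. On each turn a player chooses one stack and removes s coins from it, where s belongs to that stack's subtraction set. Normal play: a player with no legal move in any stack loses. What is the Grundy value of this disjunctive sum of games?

1

All stacks use S = {1, 3, 6, 7}:
n :  0  1  2  3  4  5  6  7  8  9 10 11 12 13 14 15 16 17 18 19 20 21
G :  0  1  0  1  0  1  2  3  2  3  2  3  0  1  0  1  0  1  2  3  2  3
Stack A: G(21) = 3.
Stack B: G(20) = 2.
Combined Grundy value = 3 ⊕ 2 = 1.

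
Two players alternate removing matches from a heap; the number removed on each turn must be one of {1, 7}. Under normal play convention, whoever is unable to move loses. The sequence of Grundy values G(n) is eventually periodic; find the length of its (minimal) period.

G(0) = 0
G(1) = mex{0} = 1
G(2) = mex{1} = 0
G(3) = mex{0} = 1
G(4) = mex{1} = 0
G(5) = mex{0} = 1
G(6) = mex{1} = 0
G(7) = mex{0,0} = 1
G(8) = mex{1,1} = 0
G(9) = mex{0,0} = 1
G(10) = mex{1,1} = 0
G(11) = mex{0,0} = 1
G(12) = mex{1,1} = 0
G(13) = mex{0,0} = 1
G(14) = mex{1,1} = 0
G(n+2) = G(n) holds for n = 0,…,6 (a full window of length max(S) = 7), so the sequence is purely periodic with period 2.

2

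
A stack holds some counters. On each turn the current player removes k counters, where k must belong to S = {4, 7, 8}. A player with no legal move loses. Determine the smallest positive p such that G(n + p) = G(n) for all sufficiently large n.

G(0) = 0
G(1) = mex{} = 0
G(2) = mex{} = 0
G(3) = mex{} = 0
G(4) = mex{0} = 1
G(5) = mex{0} = 1
G(6) = mex{0} = 1
G(7) = mex{0,0} = 1
G(8) = mex{1,0,0} = 2
G(9) = mex{1,0,0} = 2
G(10) = mex{1,0,0} = 2
G(11) = mex{1,1,0} = 2
G(12) = mex{2,1,1} = 0
G(13) = mex{2,1,1} = 0
G(14) = mex{2,1,1} = 0
G(15) = mex{2,2,1} = 0
G(16) = mex{0,2,2} = 1
G(17) = mex{0,2,2} = 1
G(18) = mex{0,2,2} = 1
G(19) = mex{0,0,2} = 1
G(20) = mex{1,0,0} = 2
G(21) = mex{1,0,0} = 2
G(22) = mex{1,0,0} = 2
G(23) = mex{1,1,0} = 2
G(24) = mex{2,1,1} = 0
G(25) = mex{2,1,1} = 0
G(n+12) = G(n) holds for n = 0,…,7 (a full window of length max(S) = 8), so the sequence is purely periodic with period 12.

12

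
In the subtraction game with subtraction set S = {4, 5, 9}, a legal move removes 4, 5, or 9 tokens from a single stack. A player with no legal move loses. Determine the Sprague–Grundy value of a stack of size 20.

G(0) = 0
G(1) = mex{} = 0
G(2) = mex{} = 0
G(3) = mex{} = 0
G(4) = mex{0} = 1
G(5) = mex{0,0} = 1
G(6) = mex{0,0} = 1
G(7) = mex{0,0} = 1
G(8) = mex{1,0} = 2
G(9) = mex{1,1,0} = 2
G(10) = mex{1,1,0} = 2
G(11) = mex{1,1,0} = 2
G(12) = mex{2,1,0} = 3
G(13) = mex{2,2,1} = 0
G(14) = mex{2,2,1} = 0
G(15) = mex{2,2,1} = 0
G(16) = mex{3,2,1} = 0
G(17) = mex{0,3,2} = 1
G(18) = mex{0,0,2} = 1
G(19) = mex{0,0,2} = 1
G(20) = mex{0,0,2} = 1

1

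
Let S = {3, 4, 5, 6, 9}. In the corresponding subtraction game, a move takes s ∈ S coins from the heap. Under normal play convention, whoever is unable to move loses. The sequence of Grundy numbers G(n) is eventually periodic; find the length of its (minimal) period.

G(0) = 0
G(1) = mex{} = 0
G(2) = mex{} = 0
G(3) = mex{0} = 1
G(4) = mex{0,0} = 1
G(5) = mex{0,0,0} = 1
G(6) = mex{1,0,0,0} = 2
G(7) = mex{1,1,0,0} = 2
G(8) = mex{1,1,1,0} = 2
G(9) = mex{2,1,1,1,0} = 3
G(10) = mex{2,2,1,1,0} = 3
G(11) = mex{2,2,2,1,0} = 3
G(12) = mex{3,2,2,2,1} = 0
G(13) = mex{3,3,2,2,1} = 0
G(14) = mex{3,3,3,2,1} = 0
G(15) = mex{0,3,3,3,2} = 1
G(16) = mex{0,0,3,3,2} = 1
G(17) = mex{0,0,0,3,2} = 1
G(18) = mex{1,0,0,0,3} = 2
G(19) = mex{1,1,0,0,3} = 2
G(20) = mex{1,1,1,0,3} = 2
G(21) = mex{2,1,1,1,0} = 3
G(22) = mex{2,2,1,1,0} = 3
G(23) = mex{2,2,2,1,0} = 3
G(24) = mex{3,2,2,2,1} = 0
G(25) = mex{3,3,2,2,1} = 0
G(n+12) = G(n) holds for n = 0,…,8 (a full window of length max(S) = 9), so the sequence is purely periodic with period 12.

12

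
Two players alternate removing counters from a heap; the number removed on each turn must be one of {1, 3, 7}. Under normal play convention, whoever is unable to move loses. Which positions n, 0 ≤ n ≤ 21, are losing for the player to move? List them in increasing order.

0, 2, 4, 6, 8, 10, 12, 14, 16, 18, 20

G(0) = 0
G(1) = mex{0} = 1
G(2) = mex{1} = 0
G(3) = mex{0,0} = 1
G(4) = mex{1,1} = 0
G(5) = mex{0,0} = 1
G(6) = mex{1,1} = 0
G(7) = mex{0,0,0} = 1
G(8) = mex{1,1,1} = 0
G(9) = mex{0,0,0} = 1
G(10) = mex{1,1,1} = 0
G(11) = mex{0,0,0} = 1
G(12) = mex{1,1,1} = 0
G(13) = mex{0,0,0} = 1
G(14) = mex{1,1,1} = 0
G(15) = mex{0,0,0} = 1
G(16) = mex{1,1,1} = 0
G(17) = mex{0,0,0} = 1
G(18) = mex{1,1,1} = 0
G(19) = mex{0,0,0} = 1
G(20) = mex{1,1,1} = 0
G(21) = mex{0,0,0} = 1
P-positions are exactly the n with G(n) = 0.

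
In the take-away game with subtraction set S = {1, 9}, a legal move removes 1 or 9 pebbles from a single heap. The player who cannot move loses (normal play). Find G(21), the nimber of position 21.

n :  0  1  2  3  4  5  6  7  8  9 10 11 12 13 14 15 16 17 18 19 20 21
G :  0  1  0  1  0  1  0  1  0  1  0  1  0  1  0  1  0  1  0  1  0  1

1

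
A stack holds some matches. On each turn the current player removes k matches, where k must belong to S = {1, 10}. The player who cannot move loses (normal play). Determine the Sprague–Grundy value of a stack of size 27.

G(0) = 0
G(1) = mex{0} = 1
G(2) = mex{1} = 0
G(3) = mex{0} = 1
G(4) = mex{1} = 0
G(5) = mex{0} = 1
G(6) = mex{1} = 0
G(7) = mex{0} = 1
G(8) = mex{1} = 0
G(9) = mex{0} = 1
G(10) = mex{1,0} = 2
G(11) = mex{2,1} = 0
G(12) = mex{0,0} = 1
G(13) = mex{1,1} = 0
G(14) = mex{0,0} = 1
G(15) = mex{1,1} = 0
G(16) = mex{0,0} = 1
G(17) = mex{1,1} = 0
G(18) = mex{0,0} = 1
G(19) = mex{1,1} = 0
G(20) = mex{0,2} = 1
G(21) = mex{1,0} = 2
G(22) = mex{2,1} = 0
G(23) = mex{0,0} = 1
G(24) = mex{1,1} = 0
G(25) = mex{0,0} = 1
G(26) = mex{1,1} = 0
G(27) = mex{0,0} = 1

1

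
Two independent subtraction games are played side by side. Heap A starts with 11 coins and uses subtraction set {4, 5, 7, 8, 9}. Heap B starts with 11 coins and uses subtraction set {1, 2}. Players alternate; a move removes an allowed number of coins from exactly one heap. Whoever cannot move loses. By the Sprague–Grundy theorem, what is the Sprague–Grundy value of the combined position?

Heap A, S = {4, 5, 7, 8, 9}:
G(0) = 0
G(1) = mex{} = 0
G(2) = mex{} = 0
G(3) = mex{} = 0
G(4) = mex{0} = 1
G(5) = mex{0,0} = 1
G(6) = mex{0,0} = 1
G(7) = mex{0,0,0} = 1
G(8) = mex{1,0,0,0} = 2
G(9) = mex{1,1,0,0,0} = 2
G(10) = mex{1,1,0,0,0} = 2
G(11) = mex{1,1,1,0,0} = 2
G_A(11) = 2.
Heap B, S = {1, 2}:
n :  0  1  2  3  4  5  6  7  8  9 10 11
G :  0  1  2  0  1  2  0  1  2  0  1  2
G_B(11) = 2.
Combined Grundy value = 2 ⊕ 2 = 0.

0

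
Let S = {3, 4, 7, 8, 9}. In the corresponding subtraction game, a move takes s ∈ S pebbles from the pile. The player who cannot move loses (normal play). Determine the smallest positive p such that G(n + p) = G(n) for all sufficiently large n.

G(0) = 0
G(1) = mex{} = 0
G(2) = mex{} = 0
G(3) = mex{0} = 1
G(4) = mex{0,0} = 1
G(5) = mex{0,0} = 1
G(6) = mex{1,0} = 2
G(7) = mex{1,1,0} = 2
G(8) = mex{1,1,0,0} = 2
G(9) = mex{2,1,0,0,0} = 3
G(10) = mex{2,2,1,0,0} = 3
G(11) = mex{2,2,1,1,0} = 3
G(12) = mex{3,2,1,1,1} = 0
G(13) = mex{3,3,2,1,1} = 0
G(14) = mex{3,3,2,2,1} = 0
G(15) = mex{0,3,2,2,2} = 1
G(16) = mex{0,0,3,2,2} = 1
G(17) = mex{0,0,3,3,2} = 1
G(18) = mex{1,0,3,3,3} = 2
G(19) = mex{1,1,0,3,3} = 2
G(20) = mex{1,1,0,0,3} = 2
G(21) = mex{2,1,0,0,0} = 3
G(22) = mex{2,2,1,0,0} = 3
G(23) = mex{2,2,1,1,0} = 3
G(24) = mex{3,2,1,1,1} = 0
G(25) = mex{3,3,2,1,1} = 0
G(n+12) = G(n) holds for n = 0,…,8 (a full window of length max(S) = 9), so the sequence is purely periodic with period 12.

12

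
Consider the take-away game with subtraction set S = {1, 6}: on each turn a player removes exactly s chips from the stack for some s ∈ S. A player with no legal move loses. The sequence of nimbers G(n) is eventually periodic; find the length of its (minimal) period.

n :  0  1  2  3  4  5  6  7  8  9 10 11 12 13 14 15
G :  0  1  0  1  0  1  2  0  1  0  1  0  1  2  0  1
G(n+7) = G(n) holds for n = 0,…,5 (a full window of length max(S) = 6), so the sequence is purely periodic with period 7.

7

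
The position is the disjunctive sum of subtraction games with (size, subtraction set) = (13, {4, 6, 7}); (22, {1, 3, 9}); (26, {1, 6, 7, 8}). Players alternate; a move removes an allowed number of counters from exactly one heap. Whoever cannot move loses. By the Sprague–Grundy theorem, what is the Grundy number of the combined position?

Heap A, S = {4, 6, 7}:
G(0) = 0
G(1) = mex{} = 0
G(2) = mex{} = 0
G(3) = mex{} = 0
G(4) = mex{0} = 1
G(5) = mex{0} = 1
G(6) = mex{0,0} = 1
G(7) = mex{0,0,0} = 1
G(8) = mex{1,0,0} = 2
G(9) = mex{1,0,0} = 2
G(10) = mex{1,1,0} = 2
G(11) = mex{1,1,1} = 0
G(12) = mex{2,1,1} = 0
G(13) = mex{2,1,1} = 0
G_A(13) = 0.
Heap B, S = {1, 3, 9}:
G(0) = 0
G(1) = mex{0} = 1
G(2) = mex{1} = 0
G(3) = mex{0,0} = 1
G(4) = mex{1,1} = 0
G(5) = mex{0,0} = 1
G(6) = mex{1,1} = 0
G(7) = mex{0,0} = 1
G(8) = mex{1,1} = 0
G(9) = mex{0,0,0} = 1
G(10) = mex{1,1,1} = 0
G(11) = mex{0,0,0} = 1
G(12) = mex{1,1,1} = 0
G(13) = mex{0,0,0} = 1
G(14) = mex{1,1,1} = 0
G(15) = mex{0,0,0} = 1
G(16) = mex{1,1,1} = 0
G(17) = mex{0,0,0} = 1
G(18) = mex{1,1,1} = 0
G(19) = mex{0,0,0} = 1
G(20) = mex{1,1,1} = 0
G(21) = mex{0,0,0} = 1
G(22) = mex{1,1,1} = 0
G_B(22) = 0.
Heap C, S = {1, 6, 7, 8}:
n :  0  1  2  3  4  5  6  7  8  9 10 11 12 13 14 15 16 17 18 19 20 21 22 23 24 25 26
G :  0  1  0  1  0  1  2  3  2  3  2  3  4  0  1  0  1  0  1  2  3  2  3  2  3  4  0
G_C(26) = 0.
Combined Grundy value = 0 ⊕ 0 ⊕ 0 = 0.

0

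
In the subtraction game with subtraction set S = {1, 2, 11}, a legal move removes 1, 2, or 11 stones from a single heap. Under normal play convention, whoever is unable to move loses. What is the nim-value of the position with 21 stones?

0

n :  0  1  2  3  4  5  6  7  8  9 10 11 12 13 14 15 16 17 18 19 20 21
G :  0  1  2  0  1  2  0  1  2  0  1  2  0  1  2  0  1  2  0  1  2  0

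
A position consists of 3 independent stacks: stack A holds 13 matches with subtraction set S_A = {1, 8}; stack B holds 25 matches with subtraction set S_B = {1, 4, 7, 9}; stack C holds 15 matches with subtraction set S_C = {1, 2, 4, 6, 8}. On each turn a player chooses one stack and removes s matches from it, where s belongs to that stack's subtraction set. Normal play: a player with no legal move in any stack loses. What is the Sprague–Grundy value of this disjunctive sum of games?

3

Stack A, S = {1, 8}:
G(0) = 0
G(1) = mex{0} = 1
G(2) = mex{1} = 0
G(3) = mex{0} = 1
G(4) = mex{1} = 0
G(5) = mex{0} = 1
G(6) = mex{1} = 0
G(7) = mex{0} = 1
G(8) = mex{1,0} = 2
G(9) = mex{2,1} = 0
G(10) = mex{0,0} = 1
G(11) = mex{1,1} = 0
G(12) = mex{0,0} = 1
G(13) = mex{1,1} = 0
G_A(13) = 0.
Stack B, S = {1, 4, 7, 9}:
G(0) = 0
G(1) = mex{0} = 1
G(2) = mex{1} = 0
G(3) = mex{0} = 1
G(4) = mex{1,0} = 2
G(5) = mex{2,1} = 0
G(6) = mex{0,0} = 1
G(7) = mex{1,1,0} = 2
G(8) = mex{2,2,1} = 0
G(9) = mex{0,0,0,0} = 1
G(10) = mex{1,1,1,1} = 0
G(11) = mex{0,2,2,0} = 1
G(12) = mex{1,0,0,1} = 2
G(13) = mex{2,1,1,2} = 0
G(14) = mex{0,0,2,0} = 1
G(15) = mex{1,1,0,1} = 2
G(16) = mex{2,2,1,2} = 0
G(17) = mex{0,0,0,0} = 1
G(18) = mex{1,1,1,1} = 0
G(19) = mex{0,2,2,0} = 1
G(20) = mex{1,0,0,1} = 2
G(21) = mex{2,1,1,2} = 0
G(22) = mex{0,0,2,0} = 1
G(23) = mex{1,1,0,1} = 2
G(24) = mex{2,2,1,2} = 0
G(25) = mex{0,0,0,0} = 1
G_B(25) = 1.
Stack C, S = {1, 2, 4, 6, 8}:
n :  0  1  2  3  4  5  6  7  8  9 10 11 12 13 14 15
G :  0  1  2  0  1  2  3  4  5  3  0  1  2  0  1  2
G_C(15) = 2.
Combined Grundy value = 0 ⊕ 1 ⊕ 2 = 3.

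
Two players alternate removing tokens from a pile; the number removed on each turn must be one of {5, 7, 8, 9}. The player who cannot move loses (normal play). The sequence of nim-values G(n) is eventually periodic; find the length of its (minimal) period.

n :  0  1  2  3  4  5  6  7  8  9 10 11 12 13 14 15 16 17 18 19 20 21 22 23 24 25 26 27 28 29
G :  0  0  0  0  0  1  1  1  1  1  2  2  2  2  0  0  0  0  0  1  1  1  1  1  2  2  2  2  0  0
G(n+14) = G(n) holds for n = 0,…,8 (a full window of length max(S) = 9), so the sequence is purely periodic with period 14.

14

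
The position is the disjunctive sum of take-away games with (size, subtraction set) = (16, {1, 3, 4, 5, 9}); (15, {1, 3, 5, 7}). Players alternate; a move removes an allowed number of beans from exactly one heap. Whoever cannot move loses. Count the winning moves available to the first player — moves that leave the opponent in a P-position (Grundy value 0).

Heap A, S = {1, 3, 4, 5, 9}:
G(0) = 0
G(1) = mex{0} = 1
G(2) = mex{1} = 0
G(3) = mex{0,0} = 1
G(4) = mex{1,1,0} = 2
G(5) = mex{2,0,1,0} = 3
G(6) = mex{3,1,0,1} = 2
G(7) = mex{2,2,1,0} = 3
G(8) = mex{3,3,2,1} = 0
G(9) = mex{0,2,3,2,0} = 1
G(10) = mex{1,3,2,3,1} = 0
G(11) = mex{0,0,3,2,0} = 1
G(12) = mex{1,1,0,3,1} = 2
G(13) = mex{2,0,1,0,2} = 3
G(14) = mex{3,1,0,1,3} = 2
G(15) = mex{2,2,1,0,2} = 3
G(16) = mex{3,3,2,1,3} = 0
G_A(16) = 0.
Heap B, S = {1, 3, 5, 7}:
G(0) = 0
G(1) = mex{0} = 1
G(2) = mex{1} = 0
G(3) = mex{0,0} = 1
G(4) = mex{1,1} = 0
G(5) = mex{0,0,0} = 1
G(6) = mex{1,1,1} = 0
G(7) = mex{0,0,0,0} = 1
G(8) = mex{1,1,1,1} = 0
G(9) = mex{0,0,0,0} = 1
G(10) = mex{1,1,1,1} = 0
G(11) = mex{0,0,0,0} = 1
G(12) = mex{1,1,1,1} = 0
G(13) = mex{0,0,0,0} = 1
G(14) = mex{1,1,1,1} = 0
G(15) = mex{0,0,0,0} = 1
G_B(15) = 1.
Combined Grundy value = 0 ⊕ 1 = 1.
A winning move leaves total XOR = 0, i.e. changes one component's Grundy value g to g ⊕ X where X is the current total.
Heap A: need g' = 0⊕1 = 1. Options: 16−1→G=3, 16−3→G=3, 16−4→G=2, 16−5→G=1, 16−9→G=3. Hits: 1.
Heap B: need g' = 1⊕1 = 0. Options: 15−1→G=0, 15−3→G=0, 15−5→G=0, 15−7→G=0. Hits: 4.

5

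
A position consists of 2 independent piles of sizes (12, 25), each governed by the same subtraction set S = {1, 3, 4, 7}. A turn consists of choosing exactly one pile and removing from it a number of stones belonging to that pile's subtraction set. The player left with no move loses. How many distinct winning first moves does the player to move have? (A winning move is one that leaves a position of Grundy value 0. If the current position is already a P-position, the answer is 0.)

3

All piles use S = {1, 3, 4, 7}:
n :  0  1  2  3  4  5  6  7  8  9 10 11 12 13 14 15 16 17 18 19 20 21 22 23 24 25
G :  0  1  0  1  2  3  2  3  0  1  0  1  2  3  2  3  0  1  0  1  2  3  2  3  0  1
Pile A: G(12) = 2.
Pile B: G(25) = 1.
Combined Grundy value = 2 ⊕ 1 = 3.
A winning move leaves total XOR = 0, i.e. changes one component's Grundy value g to g ⊕ X where X is the current total.
Pile A: need g' = 2⊕3 = 1. Options: 12−1→G=1, 12−3→G=1, 12−4→G=0, 12−7→G=3. Hits: 2.
Pile B: need g' = 1⊕3 = 2. Options: 25−1→G=0, 25−3→G=2, 25−4→G=3, 25−7→G=0. Hits: 1.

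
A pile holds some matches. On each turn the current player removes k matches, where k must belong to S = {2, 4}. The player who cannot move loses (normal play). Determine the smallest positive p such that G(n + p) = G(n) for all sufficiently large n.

n :  0  1  2  3  4  5  6  7  8  9 10 11 12 13 14
G :  0  0  1  1  2  2  0  0  1  1  2  2  0  0  1
G(n+6) = G(n) holds for n = 0,…,3 (a full window of length max(S) = 4), so the sequence is purely periodic with period 6.

6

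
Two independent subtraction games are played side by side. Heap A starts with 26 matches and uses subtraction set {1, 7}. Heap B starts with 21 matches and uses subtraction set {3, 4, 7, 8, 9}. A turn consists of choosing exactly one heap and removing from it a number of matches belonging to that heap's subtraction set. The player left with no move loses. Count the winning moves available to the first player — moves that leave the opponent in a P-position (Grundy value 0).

3

Heap A, S = {1, 7}:
n :  0  1  2  3  4  5  6  7  8  9 10 11 12 13 14 15 16 17 18 19 20 21 22 23 24 25 26
G :  0  1  0  1  0  1  0  1  0  1  0  1  0  1  0  1  0  1  0  1  0  1  0  1  0  1  0
G_A(26) = 0.
Heap B, S = {3, 4, 7, 8, 9}:
G(0) = 0
G(1) = mex{} = 0
G(2) = mex{} = 0
G(3) = mex{0} = 1
G(4) = mex{0,0} = 1
G(5) = mex{0,0} = 1
G(6) = mex{1,0} = 2
G(7) = mex{1,1,0} = 2
G(8) = mex{1,1,0,0} = 2
G(9) = mex{2,1,0,0,0} = 3
G(10) = mex{2,2,1,0,0} = 3
G(11) = mex{2,2,1,1,0} = 3
G(12) = mex{3,2,1,1,1} = 0
G(13) = mex{3,3,2,1,1} = 0
G(14) = mex{3,3,2,2,1} = 0
G(15) = mex{0,3,2,2,2} = 1
G(16) = mex{0,0,3,2,2} = 1
G(17) = mex{0,0,3,3,2} = 1
G(18) = mex{1,0,3,3,3} = 2
G(19) = mex{1,1,0,3,3} = 2
G(20) = mex{1,1,0,0,3} = 2
G(21) = mex{2,1,0,0,0} = 3
G_B(21) = 3.
Combined Grundy value = 0 ⊕ 3 = 3.
A winning move leaves total XOR = 0, i.e. changes one component's Grundy value g to g ⊕ X where X is the current total.
Heap A: need g' = 0⊕3 = 3. Options: 26−1→G=1, 26−7→G=1. Hits: 0.
Heap B: need g' = 3⊕3 = 0. Options: 21−3→G=2, 21−4→G=1, 21−7→G=0, 21−8→G=0, 21−9→G=0. Hits: 3.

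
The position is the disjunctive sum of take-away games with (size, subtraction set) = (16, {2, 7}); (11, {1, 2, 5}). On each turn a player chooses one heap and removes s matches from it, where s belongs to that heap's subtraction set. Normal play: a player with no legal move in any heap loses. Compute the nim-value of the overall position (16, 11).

3

Heap A, S = {2, 7}:
G(0) = 0
G(1) = mex{} = 0
G(2) = mex{0} = 1
G(3) = mex{0} = 1
G(4) = mex{1} = 0
G(5) = mex{1} = 0
G(6) = mex{0} = 1
G(7) = mex{0,0} = 1
G(8) = mex{1,0} = 2
G(9) = mex{1,1} = 0
G(10) = mex{2,1} = 0
G(11) = mex{0,0} = 1
G(12) = mex{0,0} = 1
G(13) = mex{1,1} = 0
G(14) = mex{1,1} = 0
G(15) = mex{0,2} = 1
G(16) = mex{0,0} = 1
G_A(16) = 1.
Heap B, S = {1, 2, 5}:
G(0) = 0
G(1) = mex{0} = 1
G(2) = mex{1,0} = 2
G(3) = mex{2,1} = 0
G(4) = mex{0,2} = 1
G(5) = mex{1,0,0} = 2
G(6) = mex{2,1,1} = 0
G(7) = mex{0,2,2} = 1
G(8) = mex{1,0,0} = 2
G(9) = mex{2,1,1} = 0
G(10) = mex{0,2,2} = 1
G(11) = mex{1,0,0} = 2
G_B(11) = 2.
Combined Grundy value = 1 ⊕ 2 = 3.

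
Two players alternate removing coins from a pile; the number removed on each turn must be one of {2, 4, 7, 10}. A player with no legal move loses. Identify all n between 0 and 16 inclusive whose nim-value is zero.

0, 1, 6, 9, 12, 15

n :  0  1  2  3  4  5  6  7  8  9 10 11 12 13 14 15 16
G :  0  0  1  1  2  2  0  3  1  0  2  1  0  2  1  0  2
P-positions are exactly the n with G(n) = 0.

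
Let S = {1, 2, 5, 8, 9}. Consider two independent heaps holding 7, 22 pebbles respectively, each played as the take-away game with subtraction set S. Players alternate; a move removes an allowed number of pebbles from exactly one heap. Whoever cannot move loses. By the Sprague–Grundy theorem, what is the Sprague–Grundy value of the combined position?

3

All heaps use S = {1, 2, 5, 8, 9}:
G(0) = 0
G(1) = mex{0} = 1
G(2) = mex{1,0} = 2
G(3) = mex{2,1} = 0
G(4) = mex{0,2} = 1
G(5) = mex{1,0,0} = 2
G(6) = mex{2,1,1} = 0
G(7) = mex{0,2,2} = 1
G(8) = mex{1,0,0,0} = 2
G(9) = mex{2,1,1,1,0} = 3
G(10) = mex{3,2,2,2,1} = 0
G(11) = mex{0,3,0,0,2} = 1
G(12) = mex{1,0,1,1,0} = 2
G(13) = mex{2,1,2,2,1} = 0
G(14) = mex{0,2,3,0,2} = 1
G(15) = mex{1,0,0,1,0} = 2
G(16) = mex{2,1,1,2,1} = 0
G(17) = mex{0,2,2,3,2} = 1
G(18) = mex{1,0,0,0,3} = 2
G(19) = mex{2,1,1,1,0} = 3
G(20) = mex{3,2,2,2,1} = 0
G(21) = mex{0,3,0,0,2} = 1
G(22) = mex{1,0,1,1,0} = 2
Heap A: G(7) = 1.
Heap B: G(22) = 2.
Combined Grundy value = 1 ⊕ 2 = 3.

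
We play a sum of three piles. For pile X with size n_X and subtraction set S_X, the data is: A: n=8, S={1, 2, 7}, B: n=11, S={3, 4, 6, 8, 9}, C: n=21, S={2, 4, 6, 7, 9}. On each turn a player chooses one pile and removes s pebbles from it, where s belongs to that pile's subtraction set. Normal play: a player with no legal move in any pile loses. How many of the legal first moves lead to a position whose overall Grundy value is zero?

1

Pile A, S = {1, 2, 7}:
G(0) = 0
G(1) = mex{0} = 1
G(2) = mex{1,0} = 2
G(3) = mex{2,1} = 0
G(4) = mex{0,2} = 1
G(5) = mex{1,0} = 2
G(6) = mex{2,1} = 0
G(7) = mex{0,2,0} = 1
G(8) = mex{1,0,1} = 2
G_A(8) = 2.
Pile B, S = {3, 4, 6, 8, 9}:
G(0) = 0
G(1) = mex{} = 0
G(2) = mex{} = 0
G(3) = mex{0} = 1
G(4) = mex{0,0} = 1
G(5) = mex{0,0} = 1
G(6) = mex{1,0,0} = 2
G(7) = mex{1,1,0} = 2
G(8) = mex{1,1,0,0} = 2
G(9) = mex{2,1,1,0,0} = 3
G(10) = mex{2,2,1,0,0} = 3
G(11) = mex{2,2,1,1,0} = 3
G_B(11) = 3.
Pile C, S = {2, 4, 6, 7, 9}:
n :  0  1  2  3  4  5  6  7  8  9 10 11 12 13 14 15 16 17 18 19 20 21
G :  0  0  1  1  2  2  3  3  4  4  5  0  0  1  1  2  2  3  3  4  4  5
G_C(21) = 5.
Combined Grundy value = 2 ⊕ 3 ⊕ 5 = 4.
A winning move leaves total XOR = 0, i.e. changes one component's Grundy value g to g ⊕ X where X is the current total.
Pile A: need g' = 2⊕4 = 6. Options: 8−1→G=1, 8−2→G=0, 8−7→G=1. Hits: 0.
Pile B: need g' = 3⊕4 = 7. Options: 11−3→G=2, 11−4→G=2, 11−6→G=1, 11−8→G=1, 11−9→G=0. Hits: 0.
Pile C: need g' = 5⊕4 = 1. Options: 21−2→G=4, 21−4→G=3, 21−6→G=2, 21−7→G=1, 21−9→G=0. Hits: 1.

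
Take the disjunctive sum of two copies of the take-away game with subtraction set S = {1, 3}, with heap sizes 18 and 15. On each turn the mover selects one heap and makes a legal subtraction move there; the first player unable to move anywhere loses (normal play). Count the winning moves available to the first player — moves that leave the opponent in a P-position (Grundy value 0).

4

All heaps use S = {1, 3}:
n :  0  1  2  3  4  5  6  7  8  9 10 11 12 13 14 15 16 17 18
G :  0  1  0  1  0  1  0  1  0  1  0  1  0  1  0  1  0  1  0
Heap A: G(18) = 0.
Heap B: G(15) = 1.
Combined Grundy value = 0 ⊕ 1 = 1.
A winning move leaves total XOR = 0, i.e. changes one component's Grundy value g to g ⊕ X where X is the current total.
Heap A: need g' = 0⊕1 = 1. Options: 18−1→G=1, 18−3→G=1. Hits: 2.
Heap B: need g' = 1⊕1 = 0. Options: 15−1→G=0, 15−3→G=0. Hits: 2.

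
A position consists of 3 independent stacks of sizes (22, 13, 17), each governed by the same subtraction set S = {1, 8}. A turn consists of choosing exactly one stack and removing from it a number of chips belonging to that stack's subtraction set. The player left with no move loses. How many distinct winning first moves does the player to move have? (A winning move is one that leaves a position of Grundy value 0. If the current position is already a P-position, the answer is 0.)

1

All stacks use S = {1, 8}:
n :  0  1  2  3  4  5  6  7  8  9 10 11 12 13 14 15 16 17 18 19 20 21 22
G :  0  1  0  1  0  1  0  1  2  0  1  0  1  0  1  0  1  2  0  1  0  1  0
Stack A: G(22) = 0.
Stack B: G(13) = 0.
Stack C: G(17) = 2.
Combined Grundy value = 0 ⊕ 0 ⊕ 2 = 2.
A winning move leaves total XOR = 0, i.e. changes one component's Grundy value g to g ⊕ X where X is the current total.
Stack A: need g' = 0⊕2 = 2. Options: 22−1→G=1, 22−8→G=1. Hits: 0.
Stack B: need g' = 0⊕2 = 2. Options: 13−1→G=1, 13−8→G=1. Hits: 0.
Stack C: need g' = 2⊕2 = 0. Options: 17−1→G=1, 17−8→G=0. Hits: 1.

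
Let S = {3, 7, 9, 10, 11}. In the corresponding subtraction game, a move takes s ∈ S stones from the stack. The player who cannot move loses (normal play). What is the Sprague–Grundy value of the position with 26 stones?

2

G(0) = 0
G(1) = mex{} = 0
G(2) = mex{} = 0
G(3) = mex{0} = 1
G(4) = mex{0} = 1
G(5) = mex{0} = 1
G(6) = mex{1} = 0
G(7) = mex{1,0} = 2
G(8) = mex{1,0} = 2
G(9) = mex{0,0,0} = 1
G(10) = mex{2,1,0,0} = 3
G(11) = mex{2,1,0,0,0} = 3
G(12) = mex{1,1,1,0,0} = 2
G(13) = mex{3,0,1,1,0} = 2
G(14) = mex{3,2,1,1,1} = 0
G(15) = mex{2,2,0,1,1} = 3
G(16) = mex{2,1,2,0,1} = 3
G(17) = mex{0,3,2,2,0} = 1
G(18) = mex{3,3,1,2,2} = 0
G(19) = mex{3,2,3,1,2} = 0
G(20) = mex{1,2,3,3,1} = 0
G(21) = mex{0,0,2,3,3} = 1
G(22) = mex{0,3,2,2,3} = 1
G(23) = mex{0,3,0,2,2} = 1
G(24) = mex{1,1,3,0,2} = 4
G(25) = mex{1,0,3,3,0} = 2
G(26) = mex{1,0,1,3,3} = 2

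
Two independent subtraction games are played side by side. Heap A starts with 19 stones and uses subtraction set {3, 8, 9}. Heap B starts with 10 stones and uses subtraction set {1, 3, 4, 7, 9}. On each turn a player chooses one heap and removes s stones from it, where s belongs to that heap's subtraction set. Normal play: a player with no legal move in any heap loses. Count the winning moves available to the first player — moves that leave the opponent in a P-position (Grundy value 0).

Heap A, S = {3, 8, 9}:
G(0) = 0
G(1) = mex{} = 0
G(2) = mex{} = 0
G(3) = mex{0} = 1
G(4) = mex{0} = 1
G(5) = mex{0} = 1
G(6) = mex{1} = 0
G(7) = mex{1} = 0
G(8) = mex{1,0} = 2
G(9) = mex{0,0,0} = 1
G(10) = mex{0,0,0} = 1
G(11) = mex{2,1,0} = 3
G(12) = mex{1,1,1} = 0
G(13) = mex{1,1,1} = 0
G(14) = mex{3,0,1} = 2
G(15) = mex{0,0,0} = 1
G(16) = mex{0,2,0} = 1
G(17) = mex{2,1,2} = 0
G(18) = mex{1,1,1} = 0
G(19) = mex{1,3,1} = 0
G_A(19) = 0.
Heap B, S = {1, 3, 4, 7, 9}:
G(0) = 0
G(1) = mex{0} = 1
G(2) = mex{1} = 0
G(3) = mex{0,0} = 1
G(4) = mex{1,1,0} = 2
G(5) = mex{2,0,1} = 3
G(6) = mex{3,1,0} = 2
G(7) = mex{2,2,1,0} = 3
G(8) = mex{3,3,2,1} = 0
G(9) = mex{0,2,3,0,0} = 1
G(10) = mex{1,3,2,1,1} = 0
G_B(10) = 0.
Combined Grundy value = 0 ⊕ 0 = 0.
A winning move leaves total XOR = 0, i.e. changes one component's Grundy value g to g ⊕ X where X is the current total.
Heap A: target g' = 0⊕0 = 0, but every legal move changes the Grundy value (mex property), so 0 moves.
Heap B: target g' = 0⊕0 = 0, but every legal move changes the Grundy value (mex property), so 0 moves.

0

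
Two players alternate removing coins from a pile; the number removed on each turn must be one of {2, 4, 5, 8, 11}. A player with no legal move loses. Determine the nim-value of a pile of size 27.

G(0) = 0
G(1) = mex{} = 0
G(2) = mex{0} = 1
G(3) = mex{0} = 1
G(4) = mex{1,0} = 2
G(5) = mex{1,0,0} = 2
G(6) = mex{2,1,0} = 3
G(7) = mex{2,1,1} = 0
G(8) = mex{3,2,1,0} = 4
G(9) = mex{0,2,2,0} = 1
G(10) = mex{4,3,2,1} = 0
G(11) = mex{1,0,3,1,0} = 2
G(12) = mex{0,4,0,2,0} = 1
G(13) = mex{2,1,4,2,1} = 0
G(14) = mex{1,0,1,3,1} = 2
G(15) = mex{0,2,0,0,2} = 1
G(16) = mex{2,1,2,4,2} = 0
G(17) = mex{1,0,1,1,3} = 2
G(18) = mex{0,2,0,0,0} = 1
G(19) = mex{2,1,2,2,4} = 0
G(20) = mex{1,0,1,1,1} = 2
G(21) = mex{0,2,0,0,0} = 1
G(22) = mex{2,1,2,2,2} = 0
G(23) = mex{1,0,1,1,1} = 2
G(24) = mex{0,2,0,0,0} = 1
G(25) = mex{2,1,2,2,2} = 0
G(26) = mex{1,0,1,1,1} = 2
G(27) = mex{0,2,0,0,0} = 1

1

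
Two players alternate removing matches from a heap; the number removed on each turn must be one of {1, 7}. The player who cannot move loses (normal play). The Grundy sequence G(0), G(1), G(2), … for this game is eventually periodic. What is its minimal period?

2

G(0) = 0
G(1) = mex{0} = 1
G(2) = mex{1} = 0
G(3) = mex{0} = 1
G(4) = mex{1} = 0
G(5) = mex{0} = 1
G(6) = mex{1} = 0
G(7) = mex{0,0} = 1
G(8) = mex{1,1} = 0
G(9) = mex{0,0} = 1
G(10) = mex{1,1} = 0
G(11) = mex{0,0} = 1
G(12) = mex{1,1} = 0
G(13) = mex{0,0} = 1
G(14) = mex{1,1} = 0
G(n+2) = G(n) holds for n = 0,…,6 (a full window of length max(S) = 7), so the sequence is purely periodic with period 2.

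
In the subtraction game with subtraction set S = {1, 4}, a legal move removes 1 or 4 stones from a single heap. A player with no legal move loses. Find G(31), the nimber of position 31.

G(0) = 0
G(1) = mex{0} = 1
G(2) = mex{1} = 0
G(3) = mex{0} = 1
G(4) = mex{1,0} = 2
G(5) = mex{2,1} = 0
G(6) = mex{0,0} = 1
G(7) = mex{1,1} = 0
G(8) = mex{0,2} = 1
G(9) = mex{1,0} = 2
G(10) = mex{2,1} = 0
G(11) = mex{0,0} = 1
G(12) = mex{1,1} = 0
G(13) = mex{0,2} = 1
G(14) = mex{1,0} = 2
G(15) = mex{2,1} = 0
G(16) = mex{0,0} = 1
G(17) = mex{1,1} = 0
G(18) = mex{0,2} = 1
G(19) = mex{1,0} = 2
G(20) = mex{2,1} = 0
G(21) = mex{0,0} = 1
G(22) = mex{1,1} = 0
G(23) = mex{0,2} = 1
G(24) = mex{1,0} = 2
G(25) = mex{2,1} = 0
G(26) = mex{0,0} = 1
G(27) = mex{1,1} = 0
G(28) = mex{0,2} = 1
G(29) = mex{1,0} = 2
G(30) = mex{2,1} = 0
G(31) = mex{0,0} = 1

1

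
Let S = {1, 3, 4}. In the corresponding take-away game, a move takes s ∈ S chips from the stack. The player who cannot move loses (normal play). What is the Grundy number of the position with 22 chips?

1

G(0) = 0
G(1) = mex{0} = 1
G(2) = mex{1} = 0
G(3) = mex{0,0} = 1
G(4) = mex{1,1,0} = 2
G(5) = mex{2,0,1} = 3
G(6) = mex{3,1,0} = 2
G(7) = mex{2,2,1} = 0
G(8) = mex{0,3,2} = 1
G(9) = mex{1,2,3} = 0
G(10) = mex{0,0,2} = 1
G(11) = mex{1,1,0} = 2
G(12) = mex{2,0,1} = 3
G(13) = mex{3,1,0} = 2
G(14) = mex{2,2,1} = 0
G(15) = mex{0,3,2} = 1
G(16) = mex{1,2,3} = 0
G(17) = mex{0,0,2} = 1
G(18) = mex{1,1,0} = 2
G(19) = mex{2,0,1} = 3
G(20) = mex{3,1,0} = 2
G(21) = mex{2,2,1} = 0
G(22) = mex{0,3,2} = 1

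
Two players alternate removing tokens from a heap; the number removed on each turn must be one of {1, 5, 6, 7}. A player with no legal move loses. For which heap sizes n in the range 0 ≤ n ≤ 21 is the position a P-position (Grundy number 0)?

0, 2, 4, 12, 14, 16

n :  0  1  2  3  4  5  6  7  8  9 10 11 12 13 14 15 16 17 18 19 20 21
G :  0  1  0  1  0  1  2  3  2  3  2  3  0  1  0  1  0  1  2  3  2  3
P-positions are exactly the n with G(n) = 0.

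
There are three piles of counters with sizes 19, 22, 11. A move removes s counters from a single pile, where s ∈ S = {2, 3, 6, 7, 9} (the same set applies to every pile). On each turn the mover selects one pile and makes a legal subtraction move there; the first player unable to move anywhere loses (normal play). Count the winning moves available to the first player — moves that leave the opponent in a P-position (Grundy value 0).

All piles use S = {2, 3, 6, 7, 9}:
G(0) = 0
G(1) = mex{} = 0
G(2) = mex{0} = 1
G(3) = mex{0,0} = 1
G(4) = mex{1,0} = 2
G(5) = mex{1,1} = 0
G(6) = mex{2,1,0} = 3
G(7) = mex{0,2,0,0} = 1
G(8) = mex{3,0,1,0} = 2
G(9) = mex{1,3,1,1,0} = 2
G(10) = mex{2,1,2,1,0} = 3
G(11) = mex{2,2,0,2,1} = 3
G(12) = mex{3,2,3,0,1} = 4
G(13) = mex{3,3,1,3,2} = 0
G(14) = mex{4,3,2,1,0} = 5
G(15) = mex{0,4,2,2,3} = 1
G(16) = mex{5,0,3,2,1} = 4
G(17) = mex{1,5,3,3,2} = 0
G(18) = mex{4,1,4,3,2} = 0
G(19) = mex{0,4,0,4,3} = 1
G(20) = mex{0,0,5,0,3} = 1
G(21) = mex{1,0,1,5,4} = 2
G(22) = mex{1,1,4,1,0} = 2
Pile A: G(19) = 1.
Pile B: G(22) = 2.
Pile C: G(11) = 3.
Combined Grundy value = 1 ⊕ 2 ⊕ 3 = 0.
A winning move leaves total XOR = 0, i.e. changes one component's Grundy value g to g ⊕ X where X is the current total.
Pile A: target g' = 1⊕0 = 1, but every legal move changes the Grundy value (mex property), so 0 moves.
Pile B: target g' = 2⊕0 = 2, but every legal move changes the Grundy value (mex property), so 0 moves.
Pile C: target g' = 3⊕0 = 3, but every legal move changes the Grundy value (mex property), so 0 moves.

0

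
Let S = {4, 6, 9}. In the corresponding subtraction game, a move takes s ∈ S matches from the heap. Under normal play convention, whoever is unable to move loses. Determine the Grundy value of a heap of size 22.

G(0) = 0
G(1) = mex{} = 0
G(2) = mex{} = 0
G(3) = mex{} = 0
G(4) = mex{0} = 1
G(5) = mex{0} = 1
G(6) = mex{0,0} = 1
G(7) = mex{0,0} = 1
G(8) = mex{1,0} = 2
G(9) = mex{1,0,0} = 2
G(10) = mex{1,1,0} = 2
G(11) = mex{1,1,0} = 2
G(12) = mex{2,1,0} = 3
G(13) = mex{2,1,1} = 0
G(14) = mex{2,2,1} = 0
G(15) = mex{2,2,1} = 0
G(16) = mex{3,2,1} = 0
G(17) = mex{0,2,2} = 1
G(18) = mex{0,3,2} = 1
G(19) = mex{0,0,2} = 1
G(20) = mex{0,0,2} = 1
G(21) = mex{1,0,3} = 2
G(22) = mex{1,0,0} = 2

2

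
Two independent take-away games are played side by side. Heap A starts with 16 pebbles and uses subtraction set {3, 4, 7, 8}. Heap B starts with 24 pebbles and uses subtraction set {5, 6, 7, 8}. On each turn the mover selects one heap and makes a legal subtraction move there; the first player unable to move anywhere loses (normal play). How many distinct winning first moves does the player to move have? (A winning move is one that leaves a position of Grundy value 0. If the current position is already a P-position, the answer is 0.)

Heap A, S = {3, 4, 7, 8}:
G(0) = 0
G(1) = mex{} = 0
G(2) = mex{} = 0
G(3) = mex{0} = 1
G(4) = mex{0,0} = 1
G(5) = mex{0,0} = 1
G(6) = mex{1,0} = 2
G(7) = mex{1,1,0} = 2
G(8) = mex{1,1,0,0} = 2
G(9) = mex{2,1,0,0} = 3
G(10) = mex{2,2,1,0} = 3
G(11) = mex{2,2,1,1} = 0
G(12) = mex{3,2,1,1} = 0
G(13) = mex{3,3,2,1} = 0
G(14) = mex{0,3,2,2} = 1
G(15) = mex{0,0,2,2} = 1
G(16) = mex{0,0,3,2} = 1
G_A(16) = 1.
Heap B, S = {5, 6, 7, 8}:
G(0) = 0
G(1) = mex{} = 0
G(2) = mex{} = 0
G(3) = mex{} = 0
G(4) = mex{} = 0
G(5) = mex{0} = 1
G(6) = mex{0,0} = 1
G(7) = mex{0,0,0} = 1
G(8) = mex{0,0,0,0} = 1
G(9) = mex{0,0,0,0} = 1
G(10) = mex{1,0,0,0} = 2
G(11) = mex{1,1,0,0} = 2
G(12) = mex{1,1,1,0} = 2
G(13) = mex{1,1,1,1} = 0
G(14) = mex{1,1,1,1} = 0
G(15) = mex{2,1,1,1} = 0
G(16) = mex{2,2,1,1} = 0
G(17) = mex{2,2,2,1} = 0
G(18) = mex{0,2,2,2} = 1
G(19) = mex{0,0,2,2} = 1
G(20) = mex{0,0,0,2} = 1
G(21) = mex{0,0,0,0} = 1
G(22) = mex{0,0,0,0} = 1
G(23) = mex{1,0,0,0} = 2
G(24) = mex{1,1,0,0} = 2
G_B(24) = 2.
Combined Grundy value = 1 ⊕ 2 = 3.
A winning move leaves total XOR = 0, i.e. changes one component's Grundy value g to g ⊕ X where X is the current total.
Heap A: need g' = 1⊕3 = 2. Options: 16−3→G=0, 16−4→G=0, 16−7→G=3, 16−8→G=2. Hits: 1.
Heap B: need g' = 2⊕3 = 1. Options: 24−5→G=1, 24−6→G=1, 24−7→G=0, 24−8→G=0. Hits: 2.

3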